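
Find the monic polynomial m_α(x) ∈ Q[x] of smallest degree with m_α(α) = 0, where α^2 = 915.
m_α(x) = x^2 - 915

α satisfies α^2 - 915 = 0, so x^2 - 915 annihilates α. Since d = 915 is squarefree and ≠ 1, it is not a perfect square in Q, so x^2 - 915 has no rational root and is therefore irreducible over Q (a degree-2 polynomial over a field is irreducible iff it has no root). Hence m_α(x) = x^2 - 915.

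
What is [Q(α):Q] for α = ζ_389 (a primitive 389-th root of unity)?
[Q(α):Q] = 388

The minimal polynomial of ζ_389 over Q is the 389-th cyclotomic polynomial Φ_389(x), which is irreducible over Q and has degree φ(389) = 388. Hence [Q(α):Q] = φ(389) = 388.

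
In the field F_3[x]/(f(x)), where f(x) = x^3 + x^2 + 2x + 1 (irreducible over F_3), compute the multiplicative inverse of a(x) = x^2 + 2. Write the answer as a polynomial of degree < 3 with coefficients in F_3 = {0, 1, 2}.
a(x)^(-1) ≡ x + 1 (mod f(x))

Since f is irreducible over F_3, F_3[x]/(f) is a field and a(x) ≠ 0 has an inverse. Apply the extended Euclidean algorithm to f(x) and a(x) in F_3[x]: f(x) = (x + 1)·a(x) + (2). The last nonzero remainder is the constant 2 = gcd(f, a) in F_3. Back-substituting through the division chain expresses 2 = s(x)·a(x) + t(x)·f(x) with s(x) ≡ 2x + 2 (mod f), so (2x + 2)·a(x) ≡ 2 (mod f). Multiplying by 2^(-1) ≡ 2 in F_3 gives a(x)^(-1) ≡ 2·(2x + 2) ≡ x + 1 (mod f). Check: (x^2 + 2)·(x + 1) = x^3 + x^2 + 2x + 2 ≡ 1 (mod x^3 + x^2 + 2x + 1).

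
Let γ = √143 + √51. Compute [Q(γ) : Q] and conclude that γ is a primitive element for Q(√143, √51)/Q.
[Q(γ) : Q] = 4 (equivalently, Q(γ) = Q(√143, √51))

Obviously Q(γ) ⊆ Q(√143, √51), and [Q(√143, √51):Q] = 4 (since 143, 51 are distinct squarefree integers > 1 with 7293 not a perfect square). To show equality we compute the minimal polynomial of γ. From γ = √143 + √51: γ^2 = 143 + 2√(7293) + 51 = 194 + 2√(7293), so γ^2 - 194 = 2√(7293); squaring, (γ^2 - 194)^2 = 4·7293, i.e. γ^4 - 388γ^2 + 37636 - 29172 = 0, i.e. γ^4 - 388γ^2 + 8464 = 0. So γ is a root of x^4 - 388x^2 + 8464. This polynomial is irreducible over Q: it has no rational root (each ±√143 ± √51 is irrational), and any factorization into two quadratics over Q would force √(7293) ∈ Q (pairing opposite roots) or √143, √51 ∈ Q (other pairings), all impossible. Hence [Q(γ):Q] = 4 = [Q(√143, √51):Q], so Q(γ) = Q(√143, √51).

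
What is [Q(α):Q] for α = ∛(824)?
[Q(α):Q] = 3

The minimal polynomial of α is x^3 - 824, irreducible over Q since 824 is not a perfect cube (so x^3 - 824 has no rational root). Hence [Q(α):Q] = deg(m_α) = 3.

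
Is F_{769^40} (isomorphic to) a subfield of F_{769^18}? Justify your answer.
No: F_{769^40} is not a subfield of F_{769^18}

F_{p^m} embeds in F_{p^n} iff m | n. Here 40 ∤ 18 (since 18 = 0·40 + 18 with remainder 18 ≠ 0), so F_{769^40} is not a subfield of F_{769^18}. Equivalently: if it were, the tower law would give 40 = [F_{769^40}:F_769] dividing [F_{769^18}:F_769] = 18, contradiction.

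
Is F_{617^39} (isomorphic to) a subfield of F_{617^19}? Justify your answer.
No: F_{617^39} is not a subfield of F_{617^19}

F_{p^m} embeds in F_{p^n} iff m | n. Here 39 ∤ 19 (since 19 = 0·39 + 19 with remainder 19 ≠ 0), so F_{617^39} is not a subfield of F_{617^19}. Equivalently: if it were, the tower law would give 39 = [F_{617^39}:F_617] dividing [F_{617^19}:F_617] = 19, contradiction.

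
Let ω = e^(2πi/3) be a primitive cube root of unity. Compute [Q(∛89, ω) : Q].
[Q(∛89, ω) : Q] = 6

[Q(∛89):Q] = 3 (min poly x^3 - 89, irreducible since 89 is not a perfect cube). [Q(ω):Q] = 2 (min poly x^2 + x + 1). Since Q(∛89) ⊂ R and ω ∉ R, we have ω ∉ Q(∛89), so x^2 + x + 1 remains irreducible over Q(∛89) and [Q(∛89, ω) : Q(∛89)] = 2. By the tower law, [Q(∛89, ω) : Q] = 3 · 2 = 6. (In fact Q(∛89, ω) is the splitting field of x^3 - 89 over Q.)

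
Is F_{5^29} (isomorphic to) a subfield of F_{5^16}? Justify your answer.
No: F_{5^29} is not a subfield of F_{5^16}

F_{p^m} embeds in F_{p^n} iff m | n. Here 29 ∤ 16 (since 16 = 0·29 + 16 with remainder 16 ≠ 0), so F_{5^29} is not a subfield of F_{5^16}. Equivalently: if it were, the tower law would give 29 = [F_{5^29}:F_5] dividing [F_{5^16}:F_5] = 16, contradiction.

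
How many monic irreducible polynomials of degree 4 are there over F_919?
There are 178320609540 monic irreducible polynomials of degree 4 over F_919

Each element of F_{919^4} that lies in no proper subfield is a root of exactly one monic irreducible of degree 4 over F_919, and each such polynomial has 4 distinct roots in F_{919^4}. By Möbius inversion the count is N_919(4) = (1/4) Σ_{d|4} μ(4/d) · 919^d = (1/4)(μ(4)·919^1 + μ(2)·919^2 + μ(1)·919^4) = 713282438160/4 = 178320609540.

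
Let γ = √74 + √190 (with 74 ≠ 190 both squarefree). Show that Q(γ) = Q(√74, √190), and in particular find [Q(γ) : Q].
[Q(γ) : Q] = 4 (equivalently, Q(γ) = Q(√74, √190))

Obviously Q(γ) ⊆ Q(√74, √190), and [Q(√74, √190):Q] = 4 (since 74, 190 are distinct squarefree integers > 1 with 14060 not a perfect square). To show equality we compute the minimal polynomial of γ. From γ = √74 + √190: γ^2 = 74 + 2√(14060) + 190 = 264 + 2√(14060), so γ^2 - 264 = 2√(14060); squaring, (γ^2 - 264)^2 = 4·14060, i.e. γ^4 - 528γ^2 + 69696 - 56240 = 0, i.e. γ^4 - 528γ^2 + 13456 = 0. So γ is a root of x^4 - 528x^2 + 13456. This polynomial is irreducible over Q: it has no rational root (each ±√74 ± √190 is irrational), and any factorization into two quadratics over Q would force √(14060) ∈ Q (pairing opposite roots) or √74, √190 ∈ Q (other pairings), all impossible. Hence [Q(γ):Q] = 4 = [Q(√74, √190):Q], so Q(γ) = Q(√74, √190).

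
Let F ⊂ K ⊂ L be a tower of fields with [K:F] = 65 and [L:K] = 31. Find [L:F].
[L:F] = 2015

The tower law says that for any tower of field extensions F ⊂ K ⊂ L with finite degrees, [L:F] = [L:K] · [K:F]. Here this gives [L:F] = 31 · 65 = 2015.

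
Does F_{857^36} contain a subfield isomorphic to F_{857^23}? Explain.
No: F_{857^23} is not a subfield of F_{857^36}

F_{p^m} embeds in F_{p^n} iff m | n. Here 23 ∤ 36 (since 36 = 1·23 + 13 with remainder 13 ≠ 0), so F_{857^23} is not a subfield of F_{857^36}. Equivalently: if it were, the tower law would give 23 = [F_{857^23}:F_857] dividing [F_{857^36}:F_857] = 36, contradiction.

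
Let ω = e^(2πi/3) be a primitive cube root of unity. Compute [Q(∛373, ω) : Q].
[Q(∛373, ω) : Q] = 6

[Q(∛373):Q] = 3 (min poly x^3 - 373, irreducible since 373 is not a perfect cube). [Q(ω):Q] = 2 (min poly x^2 + x + 1). Since Q(∛373) ⊂ R and ω ∉ R, we have ω ∉ Q(∛373), so x^2 + x + 1 remains irreducible over Q(∛373) and [Q(∛373, ω) : Q(∛373)] = 2. By the tower law, [Q(∛373, ω) : Q] = 3 · 2 = 6. (In fact Q(∛373, ω) is the splitting field of x^3 - 373 over Q.)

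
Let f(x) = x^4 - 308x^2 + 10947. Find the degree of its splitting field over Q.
[K : Q] = 4

Solving the quadratic in x^2: x^2 = (308 ± √(308^2 - 4·10947))/2 = (308 ± √51076)/2 = (308 ± 226)/2, giving x^2 = 267 or x^2 = 41. So f(x) = (x^2 - 267)(x^2 - 41) and the roots of f are ±√267, ±√41. Hence the splitting field is K = Q(√267, √41). Since 267 and 41 are distinct squarefree integers > 1, their product 10947 is not a perfect square, so √41 ∉ Q(√267). By the tower law [K:Q] = [Q(√267,√41):Q(√267)] · [Q(√267):Q] = 2 · 2 = 4.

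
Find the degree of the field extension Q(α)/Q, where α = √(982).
[Q(α):Q] = 2

[Q(α):Q] equals the degree of the minimal polynomial of α. Here α^2 = 982 and x^2 - 982 is irreducible (d = 982 is squarefree, ≠ 1, hence not a square), so deg(m_α) = 2. Thus [Q(α):Q] = 2.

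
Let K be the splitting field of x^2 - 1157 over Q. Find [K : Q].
[K : Q] = 2

f(x) = x^2 - 1157 factors as (x - √1157)(x + √1157). The splitting field is K = Q(√1157). Since 1157 is squarefree and > 1, it is not a perfect square, so x^2 - 1157 is irreducible over Q and [Q(√1157) : Q] = 2. Hence [K : Q] = 2.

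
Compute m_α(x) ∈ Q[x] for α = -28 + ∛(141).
m_α(x) = x^3 + 84x^2 + 2352x + 21811

Set β = α + 28 = ∛(141), so β^3 = 141. Then (α + 28)^3 - 141 = 0, i.e. α is a root of g(x) = (x + 28)^3 - 141 = x^3 + 84x^2 + 2352x + 21811. Since g(x) = h(x + 28) where h(x) = x^3 - 141, and h is irreducible over Q (because 141 is not a perfect cube, so h has no rational root, and a monic cubic with no rational root is irreducible), g is also irreducible (irreducibility is preserved under the substitution x → x + 28). Hence m_α(x) = x^3 + 84x^2 + 2352x + 21811.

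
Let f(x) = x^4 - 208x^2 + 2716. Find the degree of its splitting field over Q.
[K : Q] = 4

Solving the quadratic in x^2: x^2 = (208 ± √(208^2 - 4·2716))/2 = (208 ± √32400)/2 = (208 ± 180)/2, giving x^2 = 194 or x^2 = 14. So f(x) = (x^2 - 194)(x^2 - 14) and the roots of f are ±√194, ±√14. Hence the splitting field is K = Q(√194, √14). Since 194 and 14 are distinct squarefree integers > 1, their product 2716 is not a perfect square, so √14 ∉ Q(√194). By the tower law [K:Q] = [Q(√194,√14):Q(√194)] · [Q(√194):Q] = 2 · 2 = 4.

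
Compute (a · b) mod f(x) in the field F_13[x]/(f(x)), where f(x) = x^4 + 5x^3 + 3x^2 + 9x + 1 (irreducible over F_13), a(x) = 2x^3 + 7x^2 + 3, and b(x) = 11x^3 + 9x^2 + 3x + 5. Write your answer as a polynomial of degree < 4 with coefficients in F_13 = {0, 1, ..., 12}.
a · b ≡ 2x^3 + 6x^2 + 11x + 2 (mod f(x))

Multiply in F_13[x]: a(x)·b(x) = (2x^3 + 7x^2 + 3)·(11x^3 + 9x^2 + 3x + 5) = 9x^6 + 4x^5 + 4x^4 + 12x^3 + 10x^2 + 9x + 2. This has degree ≥ 4, so divide by f(x) over F_13: 9x^6 + 4x^5 + 4x^4 + 12x^3 + 10x^2 + 9x + 2 = (9x^2 + 11x)·(x^4 + 5x^3 + 3x^2 + 9x + 1) + (2x^3 + 6x^2 + 11x + 2). Hence a·b ≡ 2x^3 + 6x^2 + 11x + 2 (mod f). (F_13[x]/(f) is a field with 13^4 = 28561 elements since f is irreducible of degree 4.)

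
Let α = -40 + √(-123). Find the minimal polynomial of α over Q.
m_α(x) = x^2 + 80x + 1723

From α + 40 = √(-123), squaring gives (α + 40)^2 = -123, i.e. α^2 + 80α + 1600 = -123, so α^2 + 80α + 1723 = 0. The discriminant of x^2 + 80x + 1723 is (80)^2 - 4·(1723) = 6400 - 6892 = -492, and 4·(-123) is not a perfect square in Q since -123 is squarefree and ≠ 1. Hence x^2 + 80x + 1723 is irreducible over Q and is the minimal polynomial of α.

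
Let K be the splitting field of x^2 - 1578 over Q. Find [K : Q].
[K : Q] = 2

f(x) = x^2 - 1578 factors as (x - √1578)(x + √1578). The splitting field is K = Q(√1578). Since 1578 is squarefree and > 1, it is not a perfect square, so x^2 - 1578 is irreducible over Q and [Q(√1578) : Q] = 2. Hence [K : Q] = 2.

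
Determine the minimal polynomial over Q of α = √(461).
m_α(x) = x^2 - 461

α satisfies α^2 - 461 = 0, so x^2 - 461 annihilates α. Since d = 461 is squarefree and ≠ 1, it is not a perfect square in Q, so x^2 - 461 has no rational root and is therefore irreducible over Q (a degree-2 polynomial over a field is irreducible iff it has no root). Hence m_α(x) = x^2 - 461.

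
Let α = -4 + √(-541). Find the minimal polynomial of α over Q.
m_α(x) = x^2 + 8x + 557

From α + 4 = √(-541), squaring gives (α + 4)^2 = -541, i.e. α^2 + 8α + 16 = -541, so α^2 + 8α + 557 = 0. The discriminant of x^2 + 8x + 557 is (8)^2 - 4·(557) = 64 - 2228 = -2164, and 4·(-541) is not a perfect square in Q since -541 is squarefree and ≠ 1. Hence x^2 + 8x + 557 is irreducible over Q and is the minimal polynomial of α.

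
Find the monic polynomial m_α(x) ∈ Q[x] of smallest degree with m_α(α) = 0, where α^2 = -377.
m_α(x) = x^2 + 377

α satisfies α^2 + 377 = 0, so x^2 + 377 annihilates α. Since d = -377 is squarefree and ≠ 1, it is not a perfect square in Q, so x^2 + 377 has no rational root and is therefore irreducible over Q (a degree-2 polynomial over a field is irreducible iff it has no root). Hence m_α(x) = x^2 + 377.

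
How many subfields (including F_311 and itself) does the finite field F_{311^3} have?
F_{311^3} has 2 subfields

The subfields of F_{p^n} are exactly the fields F_{p^d} for d | n (each is the fixed field of the unique index-d subgroup of Gal(F_{p^n}/F_p) ≅ Z/nZ). The divisors of n = 3 are {1, 3}, giving 2 subfields: F_{311^1}, F_{311^3}.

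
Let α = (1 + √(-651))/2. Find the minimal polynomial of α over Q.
m_α(x) = x^2 - x + 163

From 2α - 1 = √(-651), squaring gives (2α - 1)^2 = -651, i.e. 4α^2 - 4α + 1 = -651, so α^2 - α + (1 + 651)/4 = 0. Since -651 ≡ 1 (mod 4), (1 + 651)/4 = 163 ∈ Z. The polynomial x^2 - x + 163 has discriminant 1 - 4·(163) = -651, which is not a perfect square in Q (d = -651 is squarefree and ≠ 1), so x^2 - x + 163 is irreducible over Q. It is the minimal polynomial of α.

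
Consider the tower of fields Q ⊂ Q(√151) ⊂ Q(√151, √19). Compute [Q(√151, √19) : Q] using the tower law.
[Q(√151, √19) : Q] = 4

[Q(√151):Q] = 2 (min poly x^2 - 151, irreducible since 151 is squarefree > 1). For the top step, suppose √19 ∈ Q(√151), say √19 = c + d√151 with c, d ∈ Q. Squaring: 19 = c^2 + 151d^2 + 2cd√151. Since √151 ∉ Q this forces 2cd = 0. If d = 0 then √19 = c ∈ Q, contradicting 19 squarefree > 1. If c = 0 then 19 = 151d^2, so 151·19 = (151d)^2 is a perfect square in Q — but 151·19 = 2869 is not a perfect square (since 151 and 19 are distinct squarefree integers). Contradiction. Hence √19 ∉ Q(√151), so x^2 - 19 stays irreducible over Q(√151) and [Q(√151, √19) : Q(√151)] = 2. By the tower law, [Q(√151, √19) : Q] = 2 · 2 = 4.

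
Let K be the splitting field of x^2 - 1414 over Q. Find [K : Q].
[K : Q] = 2

f(x) = x^2 - 1414 factors as (x - √1414)(x + √1414). The splitting field is K = Q(√1414). Since 1414 is squarefree and > 1, it is not a perfect square, so x^2 - 1414 is irreducible over Q and [Q(√1414) : Q] = 2. Hence [K : Q] = 2.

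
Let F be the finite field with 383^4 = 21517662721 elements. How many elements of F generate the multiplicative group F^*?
There are φ(21517662720) = 5707612160 primitive elements

F_q^* is cyclic of order q - 1 = 21517662720. A cyclic group of order m has exactly φ(m) generators. Here m = 21517662720 = 2^9 · 3 · 5 · 191 · 14669, so the number of primitive elements is φ(21517662720) = 5707612160.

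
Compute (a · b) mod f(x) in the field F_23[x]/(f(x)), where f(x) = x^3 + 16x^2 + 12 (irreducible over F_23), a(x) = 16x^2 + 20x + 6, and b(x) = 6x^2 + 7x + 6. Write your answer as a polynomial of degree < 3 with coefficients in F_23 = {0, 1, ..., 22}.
a · b ≡ 22x^2 + 22x + 21 (mod f(x))

Multiply in F_23[x]: a(x)·b(x) = (16x^2 + 20x + 6)·(6x^2 + 7x + 6) = 4x^4 + 2x^3 + 19x^2 + x + 13. This has degree ≥ 3, so divide by f(x) over F_23: 4x^4 + 2x^3 + 19x^2 + x + 13 = (4x + 7)·(x^3 + 16x^2 + 12) + (22x^2 + 22x + 21). Hence a·b ≡ 22x^2 + 22x + 21 (mod f). (F_23[x]/(f) is a field with 23^3 = 12167 elements since f is irreducible of degree 3.)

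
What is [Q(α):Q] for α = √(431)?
[Q(α):Q] = 2

[Q(α):Q] equals the degree of the minimal polynomial of α. Here α^2 = 431 and x^2 - 431 is irreducible (d = 431 is squarefree, ≠ 1, hence not a square), so deg(m_α) = 2. Thus [Q(α):Q] = 2.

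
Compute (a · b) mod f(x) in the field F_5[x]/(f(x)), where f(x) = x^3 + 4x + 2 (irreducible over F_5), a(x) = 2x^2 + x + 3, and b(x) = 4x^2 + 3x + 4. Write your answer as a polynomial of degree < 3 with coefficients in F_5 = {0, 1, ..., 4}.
a · b ≡ x^2 + 2x + 2 (mod f(x))

Multiply in F_5[x]: a(x)·b(x) = (2x^2 + x + 3)·(4x^2 + 3x + 4) = 3x^4 + 3x^2 + 3x + 2. This has degree ≥ 3, so divide by f(x) over F_5: 3x^4 + 3x^2 + 3x + 2 = (3x)·(x^3 + 4x + 2) + (x^2 + 2x + 2). Hence a·b ≡ x^2 + 2x + 2 (mod f). (F_5[x]/(f) is a field with 5^3 = 125 elements since f is irreducible of degree 3.)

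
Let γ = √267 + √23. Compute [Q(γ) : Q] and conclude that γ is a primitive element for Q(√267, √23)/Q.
[Q(γ) : Q] = 4 (equivalently, Q(γ) = Q(√267, √23))

Obviously Q(γ) ⊆ Q(√267, √23), and [Q(√267, √23):Q] = 4 (since 267, 23 are distinct squarefree integers > 1 with 6141 not a perfect square). To show equality we compute the minimal polynomial of γ. From γ = √267 + √23: γ^2 = 267 + 2√(6141) + 23 = 290 + 2√(6141), so γ^2 - 290 = 2√(6141); squaring, (γ^2 - 290)^2 = 4·6141, i.e. γ^4 - 580γ^2 + 84100 - 24564 = 0, i.e. γ^4 - 580γ^2 + 59536 = 0. So γ is a root of x^4 - 580x^2 + 59536. This polynomial is irreducible over Q: it has no rational root (each ±√267 ± √23 is irrational), and any factorization into two quadratics over Q would force √(6141) ∈ Q (pairing opposite roots) or √267, √23 ∈ Q (other pairings), all impossible. Hence [Q(γ):Q] = 4 = [Q(√267, √23):Q], so Q(γ) = Q(√267, √23).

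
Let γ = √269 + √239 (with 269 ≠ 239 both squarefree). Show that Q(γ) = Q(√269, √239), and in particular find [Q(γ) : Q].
[Q(γ) : Q] = 4 (equivalently, Q(γ) = Q(√269, √239))

Obviously Q(γ) ⊆ Q(√269, √239), and [Q(√269, √239):Q] = 4 (since 269, 239 are distinct squarefree integers > 1 with 64291 not a perfect square). To show equality we compute the minimal polynomial of γ. From γ = √269 + √239: γ^2 = 269 + 2√(64291) + 239 = 508 + 2√(64291), so γ^2 - 508 = 2√(64291); squaring, (γ^2 - 508)^2 = 4·64291, i.e. γ^4 - 1016γ^2 + 258064 - 257164 = 0, i.e. γ^4 - 1016γ^2 + 900 = 0. So γ is a root of x^4 - 1016x^2 + 900. This polynomial is irreducible over Q: it has no rational root (each ±√269 ± √239 is irrational), and any factorization into two quadratics over Q would force √(64291) ∈ Q (pairing opposite roots) or √269, √239 ∈ Q (other pairings), all impossible. Hence [Q(γ):Q] = 4 = [Q(√269, √239):Q], so Q(γ) = Q(√269, √239).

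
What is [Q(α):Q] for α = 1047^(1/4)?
[Q(α):Q] = 4

α is a root of x^4 - 1047. By Eisenstein's criterion at the prime p = 3 (which divides the constant term 1047 but p^2 = 9 does not, since 1047 is squarefree), x^4 - 1047 is irreducible over Q. Hence [Q(α):Q] = 4.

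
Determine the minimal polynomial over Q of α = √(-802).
m_α(x) = x^2 + 802

α satisfies α^2 + 802 = 0, so x^2 + 802 annihilates α. Since d = -802 is squarefree and ≠ 1, it is not a perfect square in Q, so x^2 + 802 has no rational root and is therefore irreducible over Q (a degree-2 polynomial over a field is irreducible iff it has no root). Hence m_α(x) = x^2 + 802.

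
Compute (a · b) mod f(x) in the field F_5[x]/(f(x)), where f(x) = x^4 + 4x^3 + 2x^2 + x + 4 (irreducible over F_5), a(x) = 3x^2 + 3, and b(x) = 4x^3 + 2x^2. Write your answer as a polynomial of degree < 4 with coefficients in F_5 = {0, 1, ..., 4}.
a · b ≡ x^3 + 3x^2 + 4x + 3 (mod f(x))

Multiply in F_5[x]: a(x)·b(x) = (3x^2 + 3)·(4x^3 + 2x^2) = 2x^5 + x^4 + 2x^3 + x^2. This has degree ≥ 4, so divide by f(x) over F_5: 2x^5 + x^4 + 2x^3 + x^2 = (2x + 3)·(x^4 + 4x^3 + 2x^2 + x + 4) + (x^3 + 3x^2 + 4x + 3). Hence a·b ≡ x^3 + 3x^2 + 4x + 3 (mod f). (F_5[x]/(f) is a field with 5^4 = 625 elements since f is irreducible of degree 4.)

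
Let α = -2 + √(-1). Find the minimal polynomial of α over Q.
m_α(x) = x^2 + 4x + 5

From α + 2 = √(-1), squaring gives (α + 2)^2 = -1, i.e. α^2 + 4α + 4 = -1, so α^2 + 4α + 5 = 0. The discriminant of x^2 + 4x + 5 is (4)^2 - 4·(5) = 16 - 20 = -4, and 4·(-1) is not a perfect square in Q since -1 is squarefree and ≠ 1. Hence x^2 + 4x + 5 is irreducible over Q and is the minimal polynomial of α.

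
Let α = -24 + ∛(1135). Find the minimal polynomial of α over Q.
m_α(x) = x^3 + 72x^2 + 1728x + 12689

Set β = α + 24 = ∛(1135), so β^3 = 1135. Then (α + 24)^3 - 1135 = 0, i.e. α is a root of g(x) = (x + 24)^3 - 1135 = x^3 + 72x^2 + 1728x + 12689. Since g(x) = h(x + 24) where h(x) = x^3 - 1135, and h is irreducible over Q (because 1135 is not a perfect cube, so h has no rational root, and a monic cubic with no rational root is irreducible), g is also irreducible (irreducibility is preserved under the substitution x → x + 24). Hence m_α(x) = x^3 + 72x^2 + 1728x + 12689.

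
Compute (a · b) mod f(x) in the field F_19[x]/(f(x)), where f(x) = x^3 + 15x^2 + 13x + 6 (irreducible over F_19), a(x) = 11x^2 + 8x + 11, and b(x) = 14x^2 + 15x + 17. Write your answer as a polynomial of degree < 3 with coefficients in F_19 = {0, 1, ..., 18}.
a · b ≡ 17x^2 + 4x + 16 (mod f(x))

Multiply in F_19[x]: a(x)·b(x) = (11x^2 + 8x + 11)·(14x^2 + 15x + 17) = 2x^4 + 11x^3 + 5x^2 + 16x + 16. This has degree ≥ 3, so divide by f(x) over F_19: 2x^4 + 11x^3 + 5x^2 + 16x + 16 = (2x)·(x^3 + 15x^2 + 13x + 6) + (17x^2 + 4x + 16). Hence a·b ≡ 17x^2 + 4x + 16 (mod f). (F_19[x]/(f) is a field with 19^3 = 6859 elements since f is irreducible of degree 3.)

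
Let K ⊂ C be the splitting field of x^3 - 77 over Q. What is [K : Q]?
[K : Q] = 6

The roots of x^3 - 77 are ∛77, ω∛77, ω^2∛77 where ω = e^(2πi/3) is a primitive cube root of unity, so K = Q(∛77, ω). Now [Q(∛77):Q] = 3 (since 77 is not a perfect cube, x^3 - 77 is irreducible) and [Q(ω):Q] = 2. Both 2 and 3 divide [K:Q], and [K:Q] ≤ 3·2 = 6, so [K:Q] = 6. (Equivalently: Q(∛77) ⊂ R but ω ∉ R, so [K : Q(∛77)] = 2.)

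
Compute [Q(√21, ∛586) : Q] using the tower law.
[Q(√21, ∛586) : Q] = 6

Let L = Q(√21, ∛586). Since Q(√21) ⊂ L and [Q(√21):Q] = 2, the tower law gives 2 | [L:Q]. Likewise Q(∛586) ⊂ L with [Q(∛586):Q] = 3 (because 586 is not a perfect cube), so 3 | [L:Q]. As gcd(2,3) = 1, [L:Q] is divisible by 6. Conversely L is generated over Q by √21 and ∛586, so [L:Q] ≤ 2·3 = 6. Therefore [Q(√21, ∛586) : Q] = 6.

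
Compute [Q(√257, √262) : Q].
[Q(√257, √262) : Q] = 4

[Q(√257):Q] = 2 (min poly x^2 - 257, irreducible since 257 is squarefree > 1). For the top step, suppose √262 ∈ Q(√257), say √262 = c + d√257 with c, d ∈ Q. Squaring: 262 = c^2 + 257d^2 + 2cd√257. Since √257 ∉ Q this forces 2cd = 0. If d = 0 then √262 = c ∈ Q, contradicting 262 squarefree > 1. If c = 0 then 262 = 257d^2, so 257·262 = (257d)^2 is a perfect square in Q — but 257·262 = 67334 is not a perfect square (since 257 and 262 are distinct squarefree integers). Contradiction. Hence √262 ∉ Q(√257), so x^2 - 262 stays irreducible over Q(√257) and [Q(√257, √262) : Q(√257)] = 2. By the tower law, [Q(√257, √262) : Q] = 2 · 2 = 4.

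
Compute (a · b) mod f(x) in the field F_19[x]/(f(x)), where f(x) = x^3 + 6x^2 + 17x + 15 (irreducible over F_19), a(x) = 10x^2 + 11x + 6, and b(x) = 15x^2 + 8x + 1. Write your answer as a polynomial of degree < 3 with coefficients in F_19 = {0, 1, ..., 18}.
a · b ≡ 10x^2 + 14x + 8 (mod f(x))

Multiply in F_19[x]: a(x)·b(x) = (10x^2 + 11x + 6)·(15x^2 + 8x + 1) = 17x^4 + 17x^3 + 17x^2 + 2x + 6. This has degree ≥ 3, so divide by f(x) over F_19: 17x^4 + 17x^3 + 17x^2 + 2x + 6 = (17x + 10)·(x^3 + 6x^2 + 17x + 15) + (10x^2 + 14x + 8). Hence a·b ≡ 10x^2 + 14x + 8 (mod f). (F_19[x]/(f) is a field with 19^3 = 6859 elements since f is irreducible of degree 3.)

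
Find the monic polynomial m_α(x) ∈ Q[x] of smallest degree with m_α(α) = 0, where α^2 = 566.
m_α(x) = x^2 - 566

α satisfies α^2 - 566 = 0, so x^2 - 566 annihilates α. Since d = 566 is squarefree and ≠ 1, it is not a perfect square in Q, so x^2 - 566 has no rational root and is therefore irreducible over Q (a degree-2 polynomial over a field is irreducible iff it has no root). Hence m_α(x) = x^2 - 566.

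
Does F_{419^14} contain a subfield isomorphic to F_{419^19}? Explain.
No: F_{419^19} is not a subfield of F_{419^14}

F_{p^m} embeds in F_{p^n} iff m | n. Here 19 ∤ 14 (since 14 = 0·19 + 14 with remainder 14 ≠ 0), so F_{419^19} is not a subfield of F_{419^14}. Equivalently: if it were, the tower law would give 19 = [F_{419^19}:F_419] dividing [F_{419^14}:F_419] = 14, contradiction.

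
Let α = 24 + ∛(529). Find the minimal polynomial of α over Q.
m_α(x) = x^3 - 72x^2 + 1728x - 14353

Set β = α - 24 = ∛(529), so β^3 = 529. Then (α - 24)^3 - 529 = 0, i.e. α is a root of g(x) = (x - 24)^3 - 529 = x^3 - 72x^2 + 1728x - 14353. Since g(x) = h(x - 24) where h(x) = x^3 - 529, and h is irreducible over Q (because 529 is not a perfect cube, so h has no rational root, and a monic cubic with no rational root is irreducible), g is also irreducible (irreducibility is preserved under the substitution x → x - 24). Hence m_α(x) = x^3 - 72x^2 + 1728x - 14353.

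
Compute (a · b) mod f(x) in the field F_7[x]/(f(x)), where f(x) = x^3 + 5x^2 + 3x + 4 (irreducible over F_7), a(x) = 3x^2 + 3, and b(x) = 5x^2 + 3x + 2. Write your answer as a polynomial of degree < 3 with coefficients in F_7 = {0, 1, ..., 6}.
a · b ≡ 5x^2 + 4 (mod f(x))

Multiply in F_7[x]: a(x)·b(x) = (3x^2 + 3)·(5x^2 + 3x + 2) = x^4 + 2x^3 + 2x + 6. This has degree ≥ 3, so divide by f(x) over F_7: x^4 + 2x^3 + 2x + 6 = (x + 4)·(x^3 + 5x^2 + 3x + 4) + (5x^2 + 4). Hence a·b ≡ 5x^2 + 4 (mod f). (F_7[x]/(f) is a field with 7^3 = 343 elements since f is irreducible of degree 3.)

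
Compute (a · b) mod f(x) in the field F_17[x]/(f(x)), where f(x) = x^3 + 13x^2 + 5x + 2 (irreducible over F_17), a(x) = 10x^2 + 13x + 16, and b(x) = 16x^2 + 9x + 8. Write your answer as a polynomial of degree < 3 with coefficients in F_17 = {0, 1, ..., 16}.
a · b ≡ 5x^2 + 15x + 3 (mod f(x))

Multiply in F_17[x]: a(x)·b(x) = (10x^2 + 13x + 16)·(16x^2 + 9x + 8) = 7x^4 + 9x^3 + 11x^2 + 10x + 9. This has degree ≥ 3, so divide by f(x) over F_17: 7x^4 + 9x^3 + 11x^2 + 10x + 9 = (7x + 3)·(x^3 + 13x^2 + 5x + 2) + (5x^2 + 15x + 3). Hence a·b ≡ 5x^2 + 15x + 3 (mod f). (F_17[x]/(f) is a field with 17^3 = 4913 elements since f is irreducible of degree 3.)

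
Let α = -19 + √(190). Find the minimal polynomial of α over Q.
m_α(x) = x^2 + 38x + 171

From α + 19 = √(190), squaring gives (α + 19)^2 = 190, i.e. α^2 + 38α + 361 = 190, so α^2 + 38α + 171 = 0. The discriminant of x^2 + 38x + 171 is (38)^2 - 4·(171) = 1444 - 684 = 760, and 4·(190) is not a perfect square in Q since 190 is squarefree and ≠ 1. Hence x^2 + 38x + 171 is irreducible over Q and is the minimal polynomial of α.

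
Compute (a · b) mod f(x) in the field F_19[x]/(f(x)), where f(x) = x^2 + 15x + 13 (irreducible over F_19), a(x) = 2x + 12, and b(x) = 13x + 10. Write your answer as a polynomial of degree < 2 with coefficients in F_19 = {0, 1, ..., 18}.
a · b ≡ 14x + 10 (mod f(x))

Multiply in F_19[x]: a(x)·b(x) = (2x + 12)·(13x + 10) = 7x^2 + 5x + 6. This has degree ≥ 2, so divide by f(x) over F_19: 7x^2 + 5x + 6 = (7)·(x^2 + 15x + 13) + (14x + 10). Hence a·b ≡ 14x + 10 (mod f). (F_19[x]/(f) is a field with 19^2 = 361 elements since f is irreducible of degree 2.)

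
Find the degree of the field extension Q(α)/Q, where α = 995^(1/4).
[Q(α):Q] = 4

α is a root of x^4 - 995. By Eisenstein's criterion at the prime p = 5 (which divides the constant term 995 but p^2 = 25 does not, since 995 is squarefree), x^4 - 995 is irreducible over Q. Hence [Q(α):Q] = 4.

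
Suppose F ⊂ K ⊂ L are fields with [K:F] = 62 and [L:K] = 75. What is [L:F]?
[L:F] = 4650

The tower law says that for any tower of field extensions F ⊂ K ⊂ L with finite degrees, [L:F] = [L:K] · [K:F]. Here this gives [L:F] = 75 · 62 = 4650.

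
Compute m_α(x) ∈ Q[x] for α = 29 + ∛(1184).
m_α(x) = x^3 - 87x^2 + 2523x - 25573

Set β = α - 29 = ∛(1184), so β^3 = 1184. Then (α - 29)^3 - 1184 = 0, i.e. α is a root of g(x) = (x - 29)^3 - 1184 = x^3 - 87x^2 + 2523x - 25573. Since g(x) = h(x - 29) where h(x) = x^3 - 1184, and h is irreducible over Q (because 1184 is not a perfect cube, so h has no rational root, and a monic cubic with no rational root is irreducible), g is also irreducible (irreducibility is preserved under the substitution x → x - 29). Hence m_α(x) = x^3 - 87x^2 + 2523x - 25573.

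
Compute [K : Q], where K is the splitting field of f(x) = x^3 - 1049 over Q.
[K : Q] = 6

The roots of x^3 - 1049 are ∛1049, ω∛1049, ω^2∛1049 where ω = e^(2πi/3) is a primitive cube root of unity, so K = Q(∛1049, ω). Now [Q(∛1049):Q] = 3 (since 1049 is not a perfect cube, x^3 - 1049 is irreducible) and [Q(ω):Q] = 2. Both 2 and 3 divide [K:Q], and [K:Q] ≤ 3·2 = 6, so [K:Q] = 6. (Equivalently: Q(∛1049) ⊂ R but ω ∉ R, so [K : Q(∛1049)] = 2.)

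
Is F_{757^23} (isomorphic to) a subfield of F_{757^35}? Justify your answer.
No: F_{757^23} is not a subfield of F_{757^35}

F_{p^m} embeds in F_{p^n} iff m | n. Here 23 ∤ 35 (since 35 = 1·23 + 12 with remainder 12 ≠ 0), so F_{757^23} is not a subfield of F_{757^35}. Equivalently: if it were, the tower law would give 23 = [F_{757^23}:F_757] dividing [F_{757^35}:F_757] = 35, contradiction.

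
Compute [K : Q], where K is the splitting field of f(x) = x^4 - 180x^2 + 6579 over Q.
[K : Q] = 4

Solving the quadratic in x^2: x^2 = (180 ± √(180^2 - 4·6579))/2 = (180 ± √6084)/2 = (180 ± 78)/2, giving x^2 = 51 or x^2 = 129. So f(x) = (x^2 - 51)(x^2 - 129) and the roots of f are ±√51, ±√129. Hence the splitting field is K = Q(√51, √129). Since 51 and 129 are distinct squarefree integers > 1, their product 6579 is not a perfect square, so √129 ∉ Q(√51). By the tower law [K:Q] = [Q(√51,√129):Q(√51)] · [Q(√51):Q] = 2 · 2 = 4.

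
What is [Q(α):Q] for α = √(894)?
[Q(α):Q] = 2

[Q(α):Q] equals the degree of the minimal polynomial of α. Here α^2 = 894 and x^2 - 894 is irreducible (d = 894 is squarefree, ≠ 1, hence not a square), so deg(m_α) = 2. Thus [Q(α):Q] = 2.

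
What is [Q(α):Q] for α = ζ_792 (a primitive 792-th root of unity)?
[Q(α):Q] = 240

The minimal polynomial of ζ_792 over Q is the 792-th cyclotomic polynomial Φ_792(x), which is irreducible over Q and has degree φ(792) = 240. Hence [Q(α):Q] = φ(792) = 240.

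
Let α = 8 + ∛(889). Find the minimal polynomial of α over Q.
m_α(x) = x^3 - 24x^2 + 192x - 1401

Set β = α - 8 = ∛(889), so β^3 = 889. Then (α - 8)^3 - 889 = 0, i.e. α is a root of g(x) = (x - 8)^3 - 889 = x^3 - 24x^2 + 192x - 1401. Since g(x) = h(x - 8) where h(x) = x^3 - 889, and h is irreducible over Q (because 889 is not a perfect cube, so h has no rational root, and a monic cubic with no rational root is irreducible), g is also irreducible (irreducibility is preserved under the substitution x → x - 8). Hence m_α(x) = x^3 - 24x^2 + 192x - 1401.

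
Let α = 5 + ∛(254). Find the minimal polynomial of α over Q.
m_α(x) = x^3 - 15x^2 + 75x - 379

Set β = α - 5 = ∛(254), so β^3 = 254. Then (α - 5)^3 - 254 = 0, i.e. α is a root of g(x) = (x - 5)^3 - 254 = x^3 - 15x^2 + 75x - 379. Since g(x) = h(x - 5) where h(x) = x^3 - 254, and h is irreducible over Q (because 254 is not a perfect cube, so h has no rational root, and a monic cubic with no rational root is irreducible), g is also irreducible (irreducibility is preserved under the substitution x → x - 5). Hence m_α(x) = x^3 - 15x^2 + 75x - 379.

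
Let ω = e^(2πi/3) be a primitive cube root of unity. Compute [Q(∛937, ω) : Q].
[Q(∛937, ω) : Q] = 6

[Q(∛937):Q] = 3 (min poly x^3 - 937, irreducible since 937 is not a perfect cube). [Q(ω):Q] = 2 (min poly x^2 + x + 1). Since Q(∛937) ⊂ R and ω ∉ R, we have ω ∉ Q(∛937), so x^2 + x + 1 remains irreducible over Q(∛937) and [Q(∛937, ω) : Q(∛937)] = 2. By the tower law, [Q(∛937, ω) : Q] = 3 · 2 = 6. (In fact Q(∛937, ω) is the splitting field of x^3 - 937 over Q.)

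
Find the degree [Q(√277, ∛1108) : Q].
[Q(√277, ∛1108) : Q] = 6

Let L = Q(√277, ∛1108). Since Q(√277) ⊂ L and [Q(√277):Q] = 2, the tower law gives 2 | [L:Q]. Likewise Q(∛1108) ⊂ L with [Q(∛1108):Q] = 3 (because 1108 is not a perfect cube), so 3 | [L:Q]. As gcd(2,3) = 1, [L:Q] is divisible by 6. Conversely L is generated over Q by √277 and ∛1108, so [L:Q] ≤ 2·3 = 6. Therefore [Q(√277, ∛1108) : Q] = 6.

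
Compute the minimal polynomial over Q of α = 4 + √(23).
m_α(x) = x^2 - 8x - 7

From α - 4 = √(23), squaring gives (α - 4)^2 = 23, i.e. α^2 - 8α + 16 = 23, so α^2 - 8α - 7 = 0. The discriminant of x^2 - 8x - 7 is (-8)^2 - 4·(-7) = 64 + 28 = 92, and 4·(23) is not a perfect square in Q since 23 is squarefree and ≠ 1. Hence x^2 - 8x - 7 is irreducible over Q and is the minimal polynomial of α.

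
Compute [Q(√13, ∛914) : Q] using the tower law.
[Q(√13, ∛914) : Q] = 6

Let L = Q(√13, ∛914). Since Q(√13) ⊂ L and [Q(√13):Q] = 2, the tower law gives 2 | [L:Q]. Likewise Q(∛914) ⊂ L with [Q(∛914):Q] = 3 (because 914 is not a perfect cube), so 3 | [L:Q]. As gcd(2,3) = 1, [L:Q] is divisible by 6. Conversely L is generated over Q by √13 and ∛914, so [L:Q] ≤ 2·3 = 6. Therefore [Q(√13, ∛914) : Q] = 6.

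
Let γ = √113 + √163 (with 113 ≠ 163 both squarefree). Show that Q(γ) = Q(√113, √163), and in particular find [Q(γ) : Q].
[Q(γ) : Q] = 4 (equivalently, Q(γ) = Q(√113, √163))

Obviously Q(γ) ⊆ Q(√113, √163), and [Q(√113, √163):Q] = 4 (since 113, 163 are distinct squarefree integers > 1 with 18419 not a perfect square). To show equality we compute the minimal polynomial of γ. From γ = √113 + √163: γ^2 = 113 + 2√(18419) + 163 = 276 + 2√(18419), so γ^2 - 276 = 2√(18419); squaring, (γ^2 - 276)^2 = 4·18419, i.e. γ^4 - 552γ^2 + 76176 - 73676 = 0, i.e. γ^4 - 552γ^2 + 2500 = 0. So γ is a root of x^4 - 552x^2 + 2500. This polynomial is irreducible over Q: it has no rational root (each ±√113 ± √163 is irrational), and any factorization into two quadratics over Q would force √(18419) ∈ Q (pairing opposite roots) or √113, √163 ∈ Q (other pairings), all impossible. Hence [Q(γ):Q] = 4 = [Q(√113, √163):Q], so Q(γ) = Q(√113, √163).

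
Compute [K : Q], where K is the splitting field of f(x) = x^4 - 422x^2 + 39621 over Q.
[K : Q] = 4

Solving the quadratic in x^2: x^2 = (422 ± √(422^2 - 4·39621))/2 = (422 ± √19600)/2 = (422 ± 140)/2, giving x^2 = 141 or x^2 = 281. So f(x) = (x^2 - 141)(x^2 - 281) and the roots of f are ±√141, ±√281. Hence the splitting field is K = Q(√141, √281). Since 141 and 281 are distinct squarefree integers > 1, their product 39621 is not a perfect square, so √281 ∉ Q(√141). By the tower law [K:Q] = [Q(√141,√281):Q(√141)] · [Q(√141):Q] = 2 · 2 = 4.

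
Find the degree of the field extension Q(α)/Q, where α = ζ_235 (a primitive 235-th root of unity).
[Q(α):Q] = 184

The minimal polynomial of ζ_235 over Q is the 235-th cyclotomic polynomial Φ_235(x), which is irreducible over Q and has degree φ(235) = 184. Hence [Q(α):Q] = φ(235) = 184.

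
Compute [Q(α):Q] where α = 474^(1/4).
[Q(α):Q] = 4

α is a root of x^4 - 474. By Eisenstein's criterion at the prime p = 2 (which divides the constant term 474 but p^2 = 4 does not, since 474 is squarefree), x^4 - 474 is irreducible over Q. Hence [Q(α):Q] = 4.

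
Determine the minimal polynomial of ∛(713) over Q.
m_α(x) = x^3 - 713

α satisfies α^3 = 713, so x^3 - 713 annihilates α. By the rational root test, a rational root p/q (in lowest terms) of x^3 - 713 would satisfy p^3 = 713 q^3, forcing q = 1 and p^3 = 713; but 713 is not a perfect cube, contradiction. A monic cubic over Q with no rational root is irreducible (any nontrivial factorization would include a linear factor). Hence x^3 - 713 is the minimal polynomial of α, and in particular [Q(α):Q] = 3.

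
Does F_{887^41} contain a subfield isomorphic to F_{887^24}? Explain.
No: F_{887^24} is not a subfield of F_{887^41}

F_{p^m} embeds in F_{p^n} iff m | n. Here 24 ∤ 41 (since 41 = 1·24 + 17 with remainder 17 ≠ 0), so F_{887^24} is not a subfield of F_{887^41}. Equivalently: if it were, the tower law would give 24 = [F_{887^24}:F_887] dividing [F_{887^41}:F_887] = 41, contradiction.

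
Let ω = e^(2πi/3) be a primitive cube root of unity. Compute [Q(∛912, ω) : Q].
[Q(∛912, ω) : Q] = 6

[Q(∛912):Q] = 3 (min poly x^3 - 912, irreducible since 912 is not a perfect cube). [Q(ω):Q] = 2 (min poly x^2 + x + 1). Since Q(∛912) ⊂ R and ω ∉ R, we have ω ∉ Q(∛912), so x^2 + x + 1 remains irreducible over Q(∛912) and [Q(∛912, ω) : Q(∛912)] = 2. By the tower law, [Q(∛912, ω) : Q] = 3 · 2 = 6. (In fact Q(∛912, ω) is the splitting field of x^3 - 912 over Q.)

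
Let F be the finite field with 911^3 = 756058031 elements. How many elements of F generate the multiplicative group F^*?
There are φ(756058030) = 239279616 primitive elements

F_q^* is cyclic of order q - 1 = 756058030. A cyclic group of order m has exactly φ(m) generators. Here m = 756058030 = 2 · 5 · 7 · 13 · 830833, so the number of primitive elements is φ(756058030) = 239279616.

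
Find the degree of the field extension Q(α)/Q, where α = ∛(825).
[Q(α):Q] = 3

The minimal polynomial of α is x^3 - 825, irreducible over Q since 825 is not a perfect cube (so x^3 - 825 has no rational root). Hence [Q(α):Q] = deg(m_α) = 3.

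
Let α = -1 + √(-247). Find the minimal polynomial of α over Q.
m_α(x) = x^2 + 2x + 248

From α + 1 = √(-247), squaring gives (α + 1)^2 = -247, i.e. α^2 + 2α + 1 = -247, so α^2 + 2α + 248 = 0. The discriminant of x^2 + 2x + 248 is (2)^2 - 4·(248) = 4 - 992 = -988, and 4·(-247) is not a perfect square in Q since -247 is squarefree and ≠ 1. Hence x^2 + 2x + 248 is irreducible over Q and is the minimal polynomial of α.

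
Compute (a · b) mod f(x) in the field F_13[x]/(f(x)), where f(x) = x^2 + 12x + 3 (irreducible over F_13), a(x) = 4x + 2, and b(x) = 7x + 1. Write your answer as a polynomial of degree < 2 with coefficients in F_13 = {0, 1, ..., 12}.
a · b ≡ 7x + 9 (mod f(x))

Multiply in F_13[x]: a(x)·b(x) = (4x + 2)·(7x + 1) = 2x^2 + 5x + 2. This has degree ≥ 2, so divide by f(x) over F_13: 2x^2 + 5x + 2 = (2)·(x^2 + 12x + 3) + (7x + 9). Hence a·b ≡ 7x + 9 (mod f). (F_13[x]/(f) is a field with 13^2 = 169 elements since f is irreducible of degree 2.)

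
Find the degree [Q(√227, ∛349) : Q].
[Q(√227, ∛349) : Q] = 6

Let L = Q(√227, ∛349). Since Q(√227) ⊂ L and [Q(√227):Q] = 2, the tower law gives 2 | [L:Q]. Likewise Q(∛349) ⊂ L with [Q(∛349):Q] = 3 (because 349 is not a perfect cube), so 3 | [L:Q]. As gcd(2,3) = 1, [L:Q] is divisible by 6. Conversely L is generated over Q by √227 and ∛349, so [L:Q] ≤ 2·3 = 6. Therefore [Q(√227, ∛349) : Q] = 6.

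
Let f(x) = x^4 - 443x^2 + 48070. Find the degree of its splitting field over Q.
[K : Q] = 4

Solving the quadratic in x^2: x^2 = (443 ± √(443^2 - 4·48070))/2 = (443 ± √3969)/2 = (443 ± 63)/2, giving x^2 = 253 or x^2 = 190. So f(x) = (x^2 - 253)(x^2 - 190) and the roots of f are ±√253, ±√190. Hence the splitting field is K = Q(√253, √190). Since 253 and 190 are distinct squarefree integers > 1, their product 48070 is not a perfect square, so √190 ∉ Q(√253). By the tower law [K:Q] = [Q(√253,√190):Q(√253)] · [Q(√253):Q] = 2 · 2 = 4.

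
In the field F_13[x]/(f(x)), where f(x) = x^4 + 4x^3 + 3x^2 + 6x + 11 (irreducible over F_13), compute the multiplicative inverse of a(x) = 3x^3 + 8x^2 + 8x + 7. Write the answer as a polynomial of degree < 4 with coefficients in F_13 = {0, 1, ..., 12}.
a(x)^(-1) ≡ 7x^3 + 7x^2 + 9x + 2 (mod f(x))

Since f is irreducible over F_13, F_13[x]/(f) is a field and a(x) ≠ 0 has an inverse. Apply the extended Euclidean algorithm to f(x) and a(x) in F_13[x]: f(x) = (9x + 12)·a(x) + (4x^2 + 3x + 5);  a(x) = (4x + 12)·(4x^2 + 3x + 5) + (4x + 12);  (4x^2 + 3x + 5) = (x + 1)·(4x + 12) + (6). The last nonzero remainder is the constant 6 = gcd(f, a) in F_13. Back-substituting through the division chain expresses 6 = s(x)·a(x) + t(x)·f(x) with s(x) ≡ 3x^3 + 3x^2 + 2x + 12 (mod f), so (3x^3 + 3x^2 + 2x + 12)·a(x) ≡ 6 (mod f). Multiplying by 6^(-1) ≡ 11 in F_13 gives a(x)^(-1) ≡ 11·(3x^3 + 3x^2 + 2x + 12) ≡ 7x^3 + 7x^2 + 9x + 2 (mod f). Check: (3x^3 + 8x^2 + 8x + 7)·(7x^3 + 7x^2 + 9x + 2) = 8x^6 + 12x^5 + 9x^4 + x^3 + 7x^2 + x + 1 ≡ 1 (mod x^4 + 4x^3 + 3x^2 + 6x + 11).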